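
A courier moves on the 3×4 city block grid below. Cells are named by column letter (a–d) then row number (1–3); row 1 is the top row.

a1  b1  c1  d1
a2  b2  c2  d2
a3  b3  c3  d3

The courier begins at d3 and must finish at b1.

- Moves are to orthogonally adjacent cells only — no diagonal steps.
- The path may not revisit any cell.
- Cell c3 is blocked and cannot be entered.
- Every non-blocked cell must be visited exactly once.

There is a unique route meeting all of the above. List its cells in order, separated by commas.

Need to visit all 11 open cells exactly once, starting at d3 and ending at b1.
Route from d3: up 2 to d1, left 1 to c1, down 1 to c2, left 1 to b2, down 1 to b3, left 1 to a3, up 2 to a1, right 1 to b1 — 10 moves in all.
Check: all 11 open cells covered.

d3, d2, d1, c1, c2, b2, b3, a3, a2, a1, b1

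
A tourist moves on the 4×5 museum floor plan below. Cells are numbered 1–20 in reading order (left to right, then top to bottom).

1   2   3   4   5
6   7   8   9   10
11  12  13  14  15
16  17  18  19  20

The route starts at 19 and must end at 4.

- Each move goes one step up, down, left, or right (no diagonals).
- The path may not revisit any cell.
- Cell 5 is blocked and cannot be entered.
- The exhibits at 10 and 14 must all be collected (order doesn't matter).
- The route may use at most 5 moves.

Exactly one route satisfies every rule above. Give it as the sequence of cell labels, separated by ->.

The 5-move cap with required stops at 10, 14 leaves no slack for detours.
Route from 19: up to 14, right to 15, up to 10, left to 9, up to 4 — 5 moves in all.
Check: all required cells visited; 5 ≤ 5 moves.

19 -> 14 -> 15 -> 10 -> 9 -> 4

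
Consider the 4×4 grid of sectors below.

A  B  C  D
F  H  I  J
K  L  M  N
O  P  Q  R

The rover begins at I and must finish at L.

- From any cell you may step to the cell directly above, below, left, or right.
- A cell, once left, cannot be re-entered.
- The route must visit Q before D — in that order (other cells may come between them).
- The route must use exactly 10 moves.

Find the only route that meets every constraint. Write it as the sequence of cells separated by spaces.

The waypoints must appear in the order Q, D, with no cell reused.
Route from I: down 2 to Q, right 1 to R, up 3 to D, left 2 to B, down 2 to L — 10 moves in all.
Check: order respected (Q at step 2, D at step 6); 10 moves as required.

I M Q R N J D C B H L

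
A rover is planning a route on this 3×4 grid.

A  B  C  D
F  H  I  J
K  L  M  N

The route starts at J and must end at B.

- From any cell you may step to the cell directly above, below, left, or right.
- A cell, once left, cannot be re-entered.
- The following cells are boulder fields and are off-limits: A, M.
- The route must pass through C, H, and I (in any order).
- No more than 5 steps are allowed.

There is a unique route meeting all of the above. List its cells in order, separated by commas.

J, D, C, I, H, B

Any route must reach C, H, and I and still end at B within 5 moves, so the order of the required stops is forced.
Route from J: up 1 to D, left 1 to C, down 1 to I, left 1 to H, up 1 to B — 5 moves in all.
Check: all required cells visited; 5 ≤ 5 moves.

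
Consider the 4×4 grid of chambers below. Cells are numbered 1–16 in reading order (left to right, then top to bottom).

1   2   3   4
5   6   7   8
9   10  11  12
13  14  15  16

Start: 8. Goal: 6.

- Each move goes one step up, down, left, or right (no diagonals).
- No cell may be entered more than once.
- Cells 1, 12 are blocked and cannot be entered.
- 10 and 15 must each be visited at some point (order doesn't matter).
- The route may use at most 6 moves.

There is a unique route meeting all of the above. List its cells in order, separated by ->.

The 6-move cap with required stops at 10, 15 leaves no slack for detours.
Route from 8: left 1 to 7, down 2 to 15, left 1 to 14, up 2 to 6 — 6 moves in all.
Check: all required cells visited; 6 ≤ 6 moves.

8 -> 7 -> 11 -> 15 -> 14 -> 10 -> 6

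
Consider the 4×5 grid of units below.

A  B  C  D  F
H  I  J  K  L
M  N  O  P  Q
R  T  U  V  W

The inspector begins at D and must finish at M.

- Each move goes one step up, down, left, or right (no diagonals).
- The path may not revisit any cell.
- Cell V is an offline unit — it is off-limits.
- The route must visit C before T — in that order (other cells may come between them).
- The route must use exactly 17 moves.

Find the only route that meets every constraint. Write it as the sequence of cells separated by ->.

D -> F -> L -> Q -> P -> K -> J -> C -> B -> A -> H -> I -> N -> O -> U -> T -> R -> M

The waypoints must appear in the order C, T, with no cell reused.
Route from D: right to F, 2× down (reaching Q), left to P, up to K, left to J, up to C, 2× left (reaching A), down to H, right to I, down to N, right to O, down to U, 2× left (reaching R), up to M — 17 moves in all.
Check: order respected (C at step 7, T at step 15); 17 moves as required.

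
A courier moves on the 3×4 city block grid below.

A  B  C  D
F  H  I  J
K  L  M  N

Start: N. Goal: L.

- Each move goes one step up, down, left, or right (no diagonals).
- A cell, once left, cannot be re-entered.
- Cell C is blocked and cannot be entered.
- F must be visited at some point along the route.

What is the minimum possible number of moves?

6

Any route passes through F somewhere between N and L. Summing Manhattan distances along the two legs (N → F → L) gives a lower bound of 4 + 2 = 6 moves.
A route of 6 moves achieves this: N → J → I → H → F → K → L.
Since 6 matches the lower bound, it is optimal.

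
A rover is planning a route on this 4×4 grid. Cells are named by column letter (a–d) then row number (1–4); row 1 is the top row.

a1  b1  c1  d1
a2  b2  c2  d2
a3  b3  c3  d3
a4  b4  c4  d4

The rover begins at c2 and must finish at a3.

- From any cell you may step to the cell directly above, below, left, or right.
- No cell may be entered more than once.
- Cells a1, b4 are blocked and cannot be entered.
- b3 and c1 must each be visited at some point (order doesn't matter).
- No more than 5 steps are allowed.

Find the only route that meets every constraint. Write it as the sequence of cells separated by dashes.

c2 - c1 - b1 - b2 - b3 - a3

The budget equals the shortest possible length, so every move has to be on a shortest route through the required cells.
Route from c2: up to c1, left to b1, 2× down (reaching b3), left to a3 — 5 moves in all.
Check: all required cells visited; 5 ≤ 5 moves.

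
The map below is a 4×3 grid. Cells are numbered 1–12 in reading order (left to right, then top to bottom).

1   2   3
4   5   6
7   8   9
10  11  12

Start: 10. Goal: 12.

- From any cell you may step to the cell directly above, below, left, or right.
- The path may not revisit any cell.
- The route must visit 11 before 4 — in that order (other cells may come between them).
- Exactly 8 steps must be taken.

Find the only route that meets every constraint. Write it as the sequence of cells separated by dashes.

10 - 11 - 8 - 7 - 4 - 5 - 6 - 9 - 12

The waypoints must appear in the order 11, 4, with no cell reused.
Route from 10: right 1 to 11, up 1 to 8, left 1 to 7, up 1 to 4, right 2 to 6, down 2 to 12 — 8 moves in all.
Check: order respected (11 at step 1, 4 at step 4); 8 moves as required.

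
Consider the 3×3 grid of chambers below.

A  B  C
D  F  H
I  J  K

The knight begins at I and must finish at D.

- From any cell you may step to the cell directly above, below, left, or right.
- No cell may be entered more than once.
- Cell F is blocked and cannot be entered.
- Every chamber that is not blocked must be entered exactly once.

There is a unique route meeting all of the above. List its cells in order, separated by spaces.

I J K H C B A D

Need to visit all 8 open cells exactly once, starting at I and ending at D.
Cell J has only two open neighbours (I and K), so the path must pass straight through it: one of those is the cell it's entered from and the other is where it exits.
Route from I: right 2 to K, up 2 to C, left 2 to A, down 1 to D — 7 moves in all.
Check: all 8 open cells covered.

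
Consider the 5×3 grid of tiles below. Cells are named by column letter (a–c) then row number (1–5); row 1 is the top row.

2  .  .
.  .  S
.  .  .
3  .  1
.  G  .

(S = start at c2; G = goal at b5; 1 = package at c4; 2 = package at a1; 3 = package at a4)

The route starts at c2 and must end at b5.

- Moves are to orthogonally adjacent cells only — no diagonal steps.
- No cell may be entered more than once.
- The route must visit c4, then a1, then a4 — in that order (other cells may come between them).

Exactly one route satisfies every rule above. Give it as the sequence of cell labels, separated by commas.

The waypoints must appear in the order c4, a1, a4, with no cell reused.
Route from c2: down 2 to c4, left 1 to b4, up 3 to b1, left 1 to a1, down 4 to a5, right 1 to b5 — 12 moves in all.
Check: order respected (1 at step 2, 2 at step 7, 3 at step 10).

c2, c3, c4, b4, b3, b2, b1, a1, a2, a3, a4, a5, b5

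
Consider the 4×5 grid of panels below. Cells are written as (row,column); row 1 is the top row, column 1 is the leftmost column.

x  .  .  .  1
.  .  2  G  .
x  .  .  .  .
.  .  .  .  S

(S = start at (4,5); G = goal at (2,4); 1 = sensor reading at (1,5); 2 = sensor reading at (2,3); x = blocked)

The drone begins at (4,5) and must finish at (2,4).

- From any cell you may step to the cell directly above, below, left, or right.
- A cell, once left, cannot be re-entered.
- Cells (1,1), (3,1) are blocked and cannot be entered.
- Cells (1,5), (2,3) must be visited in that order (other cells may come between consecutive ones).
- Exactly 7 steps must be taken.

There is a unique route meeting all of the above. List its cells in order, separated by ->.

(4,5) -> (3,5) -> (2,5) -> (1,5) -> (1,4) -> (1,3) -> (2,3) -> (2,4)

The waypoints must appear in the order (1,5), (2,3), with no cell reused.
Route from (4,5): up 3 to (1,5), left 2 to (1,3), down 1 to (2,3), right 1 to (2,4) — 7 moves in all.
Check: order respected (1 at step 3, 2 at step 6); 7 moves as required.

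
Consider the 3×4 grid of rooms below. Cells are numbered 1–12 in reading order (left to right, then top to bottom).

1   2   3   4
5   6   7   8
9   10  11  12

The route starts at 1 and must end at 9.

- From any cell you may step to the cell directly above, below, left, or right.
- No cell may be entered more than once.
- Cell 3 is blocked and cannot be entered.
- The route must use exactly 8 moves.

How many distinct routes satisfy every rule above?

2

Need simple routes of exactly 8 moves from 1 to 9 (Manhattan distance 2, so 3 moves are spent on a detour and 3 undoing it).
Enumerating: 1 5 6 7 8 12 11 10 9 | 1 2 6 7 8 12 11 10 9.
That gives 2 routes.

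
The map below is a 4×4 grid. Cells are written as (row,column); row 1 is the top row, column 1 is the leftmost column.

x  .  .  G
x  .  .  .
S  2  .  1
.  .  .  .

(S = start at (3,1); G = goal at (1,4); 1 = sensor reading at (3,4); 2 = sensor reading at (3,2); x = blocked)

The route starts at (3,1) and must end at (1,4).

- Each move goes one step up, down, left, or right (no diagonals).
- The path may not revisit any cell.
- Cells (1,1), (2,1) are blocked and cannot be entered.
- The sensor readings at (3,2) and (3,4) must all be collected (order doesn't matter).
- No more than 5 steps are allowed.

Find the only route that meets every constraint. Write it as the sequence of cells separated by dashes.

The 5-move cap with required stops at (3,2), (3,4) leaves no slack for detours.
Route from (3,1): right 3 to (3,4), up 2 to (1,4) — 5 moves in all.
Check: all required cells visited; 5 ≤ 5 moves.

(3,1) - (3,2) - (3,3) - (3,4) - (2,4) - (1,4)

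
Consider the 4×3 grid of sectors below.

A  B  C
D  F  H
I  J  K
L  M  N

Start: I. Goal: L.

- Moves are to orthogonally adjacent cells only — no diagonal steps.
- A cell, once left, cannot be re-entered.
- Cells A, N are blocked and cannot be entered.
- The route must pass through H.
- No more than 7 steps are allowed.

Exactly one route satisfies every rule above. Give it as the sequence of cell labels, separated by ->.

I -> D -> F -> H -> K -> J -> M -> L

The budget equals the shortest possible length, so every move has to be on a shortest route through the required cells.
Route from I: up to D, 2× right (reaching H), down to K, left to J, down to M, left to L — 7 moves in all.
Check: all required cells visited; 7 ≤ 7 moves.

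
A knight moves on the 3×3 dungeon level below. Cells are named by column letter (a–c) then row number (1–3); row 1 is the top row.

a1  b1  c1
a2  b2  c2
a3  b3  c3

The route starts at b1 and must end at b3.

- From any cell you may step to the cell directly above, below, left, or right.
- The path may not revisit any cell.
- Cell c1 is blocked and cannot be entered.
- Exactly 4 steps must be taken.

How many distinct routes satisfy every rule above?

Need simple routes of exactly 4 moves from b1 to b3 (Manhattan distance 2, so 1 moves are spent on a detour and 1 undoing it).
Enumerating: b1 b2 a2 a3 b3 | b1 b2 c2 c3 b3 | b1 a1 a2 a3 b3 | b1 a1 a2 b2 b3.
That gives 4 routes.

4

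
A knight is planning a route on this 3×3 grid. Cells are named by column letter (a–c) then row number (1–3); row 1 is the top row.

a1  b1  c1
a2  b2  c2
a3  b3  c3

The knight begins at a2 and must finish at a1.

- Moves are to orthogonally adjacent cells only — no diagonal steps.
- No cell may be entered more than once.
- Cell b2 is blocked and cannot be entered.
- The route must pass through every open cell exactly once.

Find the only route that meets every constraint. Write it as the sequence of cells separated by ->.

a2 -> a3 -> b3 -> c3 -> c2 -> c1 -> b1 -> a1

Need to visit all 8 open cells exactly once, starting at a2 and ending at a1.
Cell b1 has only two open neighbours (a1 and c1), so the path must pass straight through it: one of those is the cell it's entered from and the other is where it exits.
Route from a2: down to a3, 2× right (reaching c3), 2× up (reaching c1), 2× left (reaching a1) — 7 moves in all.
Check: all 8 open cells covered.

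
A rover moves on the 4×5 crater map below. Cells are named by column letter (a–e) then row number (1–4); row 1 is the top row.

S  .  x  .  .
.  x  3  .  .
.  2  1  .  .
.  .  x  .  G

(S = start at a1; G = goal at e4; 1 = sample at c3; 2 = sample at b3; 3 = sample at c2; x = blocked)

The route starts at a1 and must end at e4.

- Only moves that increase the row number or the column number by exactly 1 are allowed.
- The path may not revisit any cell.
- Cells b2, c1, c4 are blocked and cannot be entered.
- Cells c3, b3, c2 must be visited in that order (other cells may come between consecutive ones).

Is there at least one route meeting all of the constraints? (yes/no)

b3 lies to the left of c3, so going from c3 to b3 would need a leftward move — but moves only go right/down, so c3 cannot be visited before b3.

no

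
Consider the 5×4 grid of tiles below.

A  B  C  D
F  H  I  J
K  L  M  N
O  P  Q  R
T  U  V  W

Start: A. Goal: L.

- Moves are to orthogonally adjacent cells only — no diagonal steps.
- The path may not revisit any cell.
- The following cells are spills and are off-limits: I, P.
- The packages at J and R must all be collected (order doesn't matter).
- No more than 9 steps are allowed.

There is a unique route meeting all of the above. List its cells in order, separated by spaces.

Any route must reach J and R and still end at L within 9 moves, so the order of the required stops is forced.
Route from A: right 3 to D, down 3 to R, left 1 to Q, up 1 to M, left 1 to L — 9 moves in all.
Check: all required cells visited; 9 ≤ 9 moves.

A B C D J N R Q M L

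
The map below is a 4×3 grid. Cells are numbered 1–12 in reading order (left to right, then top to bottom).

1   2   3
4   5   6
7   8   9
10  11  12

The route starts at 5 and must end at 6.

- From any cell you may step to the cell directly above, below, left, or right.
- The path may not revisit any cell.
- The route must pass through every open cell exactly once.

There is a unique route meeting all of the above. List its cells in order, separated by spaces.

5 8 9 12 11 10 7 4 1 2 3 6

Need to visit all 12 open cells exactly once, starting at 5 and ending at 6.
Route from 5: down to 8, right to 9, down to 12, 2× left (reaching 10), 3× up (reaching 1), 2× right (reaching 3), down to 6 — 11 moves in all.
Check: all 12 open cells covered.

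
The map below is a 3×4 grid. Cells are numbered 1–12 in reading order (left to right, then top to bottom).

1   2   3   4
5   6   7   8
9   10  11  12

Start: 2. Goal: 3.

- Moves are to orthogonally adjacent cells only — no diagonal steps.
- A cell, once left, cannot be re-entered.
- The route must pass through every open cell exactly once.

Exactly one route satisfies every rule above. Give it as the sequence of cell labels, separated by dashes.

2 - 1 - 5 - 9 - 10 - 6 - 7 - 11 - 12 - 8 - 4 - 3

Need to visit all 12 open cells exactly once, starting at 2 and ending at 3.
Cell 12 has only two open neighbours (8 and 11), so the path must pass straight through it: one of those is the cell it's entered from and the other is where it exits.
Route from 2: left to 1, 2× down (reaching 9), right to 10, up to 6, right to 7, down to 11, right to 12, 2× up (reaching 4), left to 3 — 11 moves in all.
Check: all 12 open cells covered.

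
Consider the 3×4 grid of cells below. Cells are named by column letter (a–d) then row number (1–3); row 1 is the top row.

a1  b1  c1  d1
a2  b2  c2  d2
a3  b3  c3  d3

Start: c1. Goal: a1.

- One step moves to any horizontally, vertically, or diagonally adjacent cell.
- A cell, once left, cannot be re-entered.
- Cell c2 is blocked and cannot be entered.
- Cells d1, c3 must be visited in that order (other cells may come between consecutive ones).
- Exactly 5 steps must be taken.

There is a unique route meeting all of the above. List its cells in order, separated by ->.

c1 -> d1 -> d2 -> c3 -> b2 -> a1

The waypoints must appear in the order d1, c3, with no cell reused.
Route from c1: right 1 to d1, down 1 to d2, down-left 1 to c3, up-left 2 to a1 — 5 moves in all.
Check: order respected (d1 at step 1, c3 at step 3); 5 moves as required.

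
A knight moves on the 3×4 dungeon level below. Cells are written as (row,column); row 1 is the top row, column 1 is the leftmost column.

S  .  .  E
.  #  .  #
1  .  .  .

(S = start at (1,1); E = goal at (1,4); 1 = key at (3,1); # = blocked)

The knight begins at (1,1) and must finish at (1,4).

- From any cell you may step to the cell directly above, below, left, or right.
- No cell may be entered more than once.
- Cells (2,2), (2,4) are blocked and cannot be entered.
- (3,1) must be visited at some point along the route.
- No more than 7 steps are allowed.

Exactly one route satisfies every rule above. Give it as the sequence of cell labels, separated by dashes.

The budget equals the shortest possible length, so every move has to be on a shortest route through the required cells.
Route from (1,1): down 2 to (3,1), right 2 to (3,3), up 2 to (1,3), right 1 to (1,4) — 7 moves in all.
Check: all required cells visited; 7 ≤ 7 moves.

(1,1) - (2,1) - (3,1) - (3,2) - (3,3) - (2,3) - (1,3) - (1,4)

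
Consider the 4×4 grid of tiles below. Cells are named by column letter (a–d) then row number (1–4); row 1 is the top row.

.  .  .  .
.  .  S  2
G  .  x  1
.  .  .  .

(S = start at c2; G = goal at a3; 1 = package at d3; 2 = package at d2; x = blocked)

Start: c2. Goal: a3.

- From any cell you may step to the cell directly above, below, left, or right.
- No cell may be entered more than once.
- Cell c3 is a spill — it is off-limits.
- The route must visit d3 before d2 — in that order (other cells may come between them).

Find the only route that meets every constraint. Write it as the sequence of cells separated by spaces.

c2 b2 b3 b4 c4 d4 d3 d2 d1 c1 b1 a1 a2 a3

The waypoints must appear in the order d3, d2, with no cell reused.
Route from c2: left to b2, 2× down (reaching b4), 2× right (reaching d4), 3× up (reaching d1), 3× left (reaching a1), 2× down (reaching a3) — 13 moves in all.
Check: order respected (1 at step 6, 2 at step 7).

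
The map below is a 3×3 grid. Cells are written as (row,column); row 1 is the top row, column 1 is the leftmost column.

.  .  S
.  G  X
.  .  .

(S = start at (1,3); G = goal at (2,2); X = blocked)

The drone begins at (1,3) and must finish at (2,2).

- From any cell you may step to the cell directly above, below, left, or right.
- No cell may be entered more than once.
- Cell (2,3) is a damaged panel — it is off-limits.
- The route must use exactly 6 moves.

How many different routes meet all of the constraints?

1

Need simple routes of exactly 6 moves from (1,3) to (2,2) (Manhattan distance 2, so 2 moves are spent on a detour and 2 undoing it).
Enumerating: (1,3) (1,2) (1,1) (2,1) (3,1) (3,2) (2,2).
That gives 1 route.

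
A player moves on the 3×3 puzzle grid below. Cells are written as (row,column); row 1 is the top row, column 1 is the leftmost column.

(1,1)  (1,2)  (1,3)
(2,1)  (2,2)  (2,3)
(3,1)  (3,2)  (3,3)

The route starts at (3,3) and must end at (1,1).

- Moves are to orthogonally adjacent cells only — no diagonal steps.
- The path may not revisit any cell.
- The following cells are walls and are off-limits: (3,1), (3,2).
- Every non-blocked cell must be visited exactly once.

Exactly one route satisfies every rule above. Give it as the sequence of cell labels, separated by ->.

(3,3) -> (2,3) -> (1,3) -> (1,2) -> (2,2) -> (2,1) -> (1,1)

Need to visit all 7 open cells exactly once, starting at (3,3) and ending at (1,1).
Route from (3,3): 2× up (reaching (1,3)), left to (1,2), down to (2,2), left to (2,1), up to (1,1) — 6 moves in all.
Check: all 7 open cells covered.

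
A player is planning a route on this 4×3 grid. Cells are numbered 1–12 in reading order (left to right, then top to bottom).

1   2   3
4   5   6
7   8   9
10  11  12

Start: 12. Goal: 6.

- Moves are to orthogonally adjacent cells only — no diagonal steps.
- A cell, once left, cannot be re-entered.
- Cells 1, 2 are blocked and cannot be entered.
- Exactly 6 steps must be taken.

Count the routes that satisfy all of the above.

Need simple routes of exactly 6 moves from 12 to 6 (Manhattan distance 2, so 2 moves are spent on a detour and 2 undoing it).
Enumerating: 12 9 8 7 4 5 6 | 12 11 8 7 4 5 6 | 12 11 10 7 4 5 6 | 12 11 10 7 8 5 6 | 12 11 10 7 8 9 6.
That gives 5 routes.

5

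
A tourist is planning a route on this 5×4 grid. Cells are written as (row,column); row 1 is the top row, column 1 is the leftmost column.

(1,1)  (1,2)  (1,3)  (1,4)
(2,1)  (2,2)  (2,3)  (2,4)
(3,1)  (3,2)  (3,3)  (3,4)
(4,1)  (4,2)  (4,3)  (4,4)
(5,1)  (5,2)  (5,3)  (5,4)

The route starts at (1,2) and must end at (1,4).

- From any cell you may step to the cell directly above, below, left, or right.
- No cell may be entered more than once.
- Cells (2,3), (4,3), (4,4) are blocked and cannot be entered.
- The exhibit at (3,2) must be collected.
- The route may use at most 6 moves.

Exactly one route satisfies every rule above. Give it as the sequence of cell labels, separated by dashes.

The 6-move cap with required stops at (3,2) leaves no slack for detours.
Route from (1,2): 2× down (reaching (3,2)), 2× right (reaching (3,4)), 2× up (reaching (1,4)) — 6 moves in all.
Check: all required cells visited; 6 ≤ 6 moves.

(1,2) - (2,2) - (3,2) - (3,3) - (3,4) - (2,4) - (1,4)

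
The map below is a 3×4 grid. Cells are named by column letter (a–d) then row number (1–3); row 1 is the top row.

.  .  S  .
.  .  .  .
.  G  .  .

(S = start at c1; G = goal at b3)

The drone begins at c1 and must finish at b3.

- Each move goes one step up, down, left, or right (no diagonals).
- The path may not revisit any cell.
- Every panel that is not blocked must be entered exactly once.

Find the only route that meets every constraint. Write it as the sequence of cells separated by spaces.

Need to visit all 12 open cells exactly once, starting at c1 and ending at b3.
Cell a1 has only two open neighbours (a2 and b1), so the path must pass straight through it: one of those is the cell it's entered from and the other is where it exits.
Route from c1: right to d1, 2× down (reaching d3), left to c3, up to c2, left to b2, up to b1, left to a1, 2× down (reaching a3), right to b3 — 11 moves in all.
Check: all 12 open cells covered.

c1 d1 d2 d3 c3 c2 b2 b1 a1 a2 a3 b3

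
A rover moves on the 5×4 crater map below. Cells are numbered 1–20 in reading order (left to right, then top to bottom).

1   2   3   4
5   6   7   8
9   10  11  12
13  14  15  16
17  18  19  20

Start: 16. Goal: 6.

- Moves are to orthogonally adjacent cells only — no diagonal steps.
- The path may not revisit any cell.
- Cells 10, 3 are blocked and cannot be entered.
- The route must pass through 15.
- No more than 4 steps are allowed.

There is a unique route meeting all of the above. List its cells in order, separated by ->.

16 -> 15 -> 11 -> 7 -> 6

The budget equals the shortest possible length, so every move has to be on a shortest route through the required cells.
Route from 16: left to 15, 2× up (reaching 7), left to 6 — 4 moves in all.
Check: all required cells visited; 4 ≤ 4 moves.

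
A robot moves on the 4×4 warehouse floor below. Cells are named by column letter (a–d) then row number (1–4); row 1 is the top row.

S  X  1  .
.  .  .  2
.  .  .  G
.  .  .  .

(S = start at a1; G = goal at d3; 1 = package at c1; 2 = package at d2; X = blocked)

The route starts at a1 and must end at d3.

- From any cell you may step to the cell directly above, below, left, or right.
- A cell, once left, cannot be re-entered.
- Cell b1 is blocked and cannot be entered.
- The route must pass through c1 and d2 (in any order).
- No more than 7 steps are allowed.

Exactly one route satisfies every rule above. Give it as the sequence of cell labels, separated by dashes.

The budget equals the shortest possible length, so every move has to be on a shortest route through the required cells.
Route from a1: down 1 to a2, right 2 to c2, up 1 to c1, right 1 to d1, down 2 to d3 — 7 moves in all.
Check: all required cells visited; 7 ≤ 7 moves.

a1 - a2 - b2 - c2 - c1 - d1 - d2 - d3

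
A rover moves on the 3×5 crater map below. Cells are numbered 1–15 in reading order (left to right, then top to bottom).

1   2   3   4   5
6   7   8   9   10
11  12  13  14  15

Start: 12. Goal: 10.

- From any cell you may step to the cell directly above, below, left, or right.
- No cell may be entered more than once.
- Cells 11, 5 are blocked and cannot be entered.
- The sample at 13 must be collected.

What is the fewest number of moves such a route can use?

Any route passes through 13 somewhere between 12 and 10. Summing Manhattan distances along the two legs (12 → 13 → 10) gives a lower bound of 1 + 3 = 4 moves.
A route of 4 moves achieves this: 12 → 13 → 8 → 9 → 10.
Since 4 matches the lower bound, it is optimal.

4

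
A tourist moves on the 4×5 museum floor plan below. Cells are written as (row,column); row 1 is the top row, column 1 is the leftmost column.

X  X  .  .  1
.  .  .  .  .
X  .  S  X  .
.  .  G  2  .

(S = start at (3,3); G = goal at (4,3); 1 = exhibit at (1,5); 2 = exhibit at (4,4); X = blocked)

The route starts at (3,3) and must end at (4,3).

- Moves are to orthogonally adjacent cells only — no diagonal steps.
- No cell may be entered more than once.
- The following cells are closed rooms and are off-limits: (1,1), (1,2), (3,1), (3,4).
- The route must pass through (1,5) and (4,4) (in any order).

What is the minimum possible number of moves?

Any route passes through (1,5) and (4,4) in some order between (3,3) and (4,3). Summing Manhattan distances along each leg and taking the cheapest ordering ((3,3) → (1,5) → (4,4) → (4,3)) gives a lower bound of 4 + 4 + 1 = 9 moves.
A route of 9 moves achieves this: (3,3) → (2,3) → (1,3) → (1,4) → (1,5) → (2,5) → (3,5) → (4,5) → (4,4) → (4,3).
Since 9 matches the lower bound, it is optimal.

9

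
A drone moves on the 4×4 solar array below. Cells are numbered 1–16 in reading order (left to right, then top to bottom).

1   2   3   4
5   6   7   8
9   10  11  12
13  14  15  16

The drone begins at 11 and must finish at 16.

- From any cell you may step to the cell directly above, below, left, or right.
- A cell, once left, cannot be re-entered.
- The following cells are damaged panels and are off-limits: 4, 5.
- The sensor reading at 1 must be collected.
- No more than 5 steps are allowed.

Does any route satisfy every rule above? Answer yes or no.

1 must be visited but has only one open neighbour (2), and it is neither the start nor the goal — the route would have to enter and leave through 2, re-entering it.

no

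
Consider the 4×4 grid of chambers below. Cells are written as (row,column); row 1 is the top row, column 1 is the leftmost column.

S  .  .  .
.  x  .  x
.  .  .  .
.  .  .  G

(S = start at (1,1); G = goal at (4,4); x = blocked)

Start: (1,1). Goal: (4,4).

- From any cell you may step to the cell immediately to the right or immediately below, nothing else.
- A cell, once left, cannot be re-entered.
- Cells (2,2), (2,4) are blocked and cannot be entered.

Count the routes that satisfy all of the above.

6

A right/down-only route from (1,1) to (4,4) makes exactly 3 down-moves and 3 right-moves in some order.
With no other constraints that would be C(6,3) = 20 routes.
Subtract routes through each blocked cell (inclusion–exclusion for overlaps): − through (2,2): 12 − through (2,4): 4 + through (2,2)&(2,4): 2 → 6.
That gives 6 routes.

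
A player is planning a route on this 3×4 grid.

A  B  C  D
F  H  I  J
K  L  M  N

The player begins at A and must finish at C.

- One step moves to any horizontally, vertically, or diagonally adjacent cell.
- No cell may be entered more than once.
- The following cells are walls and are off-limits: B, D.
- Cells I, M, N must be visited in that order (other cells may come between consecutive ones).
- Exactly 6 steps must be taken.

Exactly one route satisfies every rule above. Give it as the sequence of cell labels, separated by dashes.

The waypoints must appear in the order I, M, N, with no cell reused.
Route from A: down-right 1 to H, right 1 to I, down 1 to M, right 1 to N, up 1 to J, up-left 1 to C — 6 moves in all.
Check: order respected (I at step 2, M at step 3, N at step 4); 6 moves as required.

A - H - I - M - N - J - C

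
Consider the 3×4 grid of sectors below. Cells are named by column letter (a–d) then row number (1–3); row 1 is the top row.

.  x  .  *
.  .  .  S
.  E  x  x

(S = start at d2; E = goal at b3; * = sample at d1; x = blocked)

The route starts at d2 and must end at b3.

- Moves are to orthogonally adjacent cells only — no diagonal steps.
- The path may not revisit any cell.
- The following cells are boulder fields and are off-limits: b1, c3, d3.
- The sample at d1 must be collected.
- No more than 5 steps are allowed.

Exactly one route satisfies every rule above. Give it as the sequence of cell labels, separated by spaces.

The budget equals the shortest possible length, so every move has to be on a shortest route through the required cells.
Route from d2: up 1 to d1, left 1 to c1, down 1 to c2, left 1 to b2, down 1 to b3 — 5 moves in all.
Check: all required cells visited; 5 ≤ 5 moves.

d2 d1 c1 c2 b2 b3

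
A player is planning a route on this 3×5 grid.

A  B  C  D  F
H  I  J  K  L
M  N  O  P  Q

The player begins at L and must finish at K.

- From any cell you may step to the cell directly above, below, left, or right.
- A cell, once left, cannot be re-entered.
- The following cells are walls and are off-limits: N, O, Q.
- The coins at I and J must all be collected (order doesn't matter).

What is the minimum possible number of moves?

Any route passes through I and J in some order between L and K. Summing Manhattan distances along each leg and taking the cheapest ordering (L → J → I → K) gives a lower bound of 2 + 1 + 2 = 5 moves.
The shortest route satisfying every rule uses 7 moves: L → F → D → C → B → I → J → K.
The no-revisit rule (legs can't share cells) pushes the minimum above the 5-move bound; an exhaustive check rules out every length from 5 to 6, leaving 7 as the minimum.

7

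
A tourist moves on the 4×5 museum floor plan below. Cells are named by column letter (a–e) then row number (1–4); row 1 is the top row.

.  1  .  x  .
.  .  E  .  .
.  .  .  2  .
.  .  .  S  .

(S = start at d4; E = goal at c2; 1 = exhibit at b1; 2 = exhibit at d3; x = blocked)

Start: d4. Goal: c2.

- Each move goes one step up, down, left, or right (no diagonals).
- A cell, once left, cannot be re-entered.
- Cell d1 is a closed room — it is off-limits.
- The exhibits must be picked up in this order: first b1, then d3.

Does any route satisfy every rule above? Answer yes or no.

yes

One route that works: d4 → c4 → b4 → a4 → a3 → a2 → a1 → b1 → b2 → b3 → c3 → d3 → d2 → c2.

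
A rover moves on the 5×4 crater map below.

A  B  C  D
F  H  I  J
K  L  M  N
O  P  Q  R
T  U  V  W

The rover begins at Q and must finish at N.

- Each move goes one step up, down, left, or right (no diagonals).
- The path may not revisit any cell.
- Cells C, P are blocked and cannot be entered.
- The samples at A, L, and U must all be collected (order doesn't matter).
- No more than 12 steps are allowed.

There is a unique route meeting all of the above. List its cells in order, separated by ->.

The budget equals the shortest possible length, so every move has to be on a shortest route through the required cells.
Route from Q: down to V, 2× left (reaching T), 4× up (reaching A), right to B, 2× down (reaching L), 2× right (reaching N) — 12 moves in all.
Check: all required cells visited; 12 ≤ 12 moves.

Q -> V -> U -> T -> O -> K -> F -> A -> B -> H -> L -> M -> N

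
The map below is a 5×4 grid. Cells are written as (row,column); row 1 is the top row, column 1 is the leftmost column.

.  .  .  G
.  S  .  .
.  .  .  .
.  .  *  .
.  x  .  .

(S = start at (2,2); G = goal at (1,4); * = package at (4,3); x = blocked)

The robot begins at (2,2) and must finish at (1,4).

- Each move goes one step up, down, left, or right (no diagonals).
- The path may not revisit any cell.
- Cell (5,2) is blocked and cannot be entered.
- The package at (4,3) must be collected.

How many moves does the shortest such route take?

7

Any route passes through (4,3) somewhere between (2,2) and (1,4). Summing Manhattan distances along the two legs ((2,2) → (4,3) → (1,4)) gives a lower bound of 3 + 4 = 7 moves.
A route of 7 moves achieves this: (2,2) → (3,2) → (4,2) → (4,3) → (3,3) → (2,3) → (1,3) → (1,4).
Since 7 matches the lower bound, it is optimal.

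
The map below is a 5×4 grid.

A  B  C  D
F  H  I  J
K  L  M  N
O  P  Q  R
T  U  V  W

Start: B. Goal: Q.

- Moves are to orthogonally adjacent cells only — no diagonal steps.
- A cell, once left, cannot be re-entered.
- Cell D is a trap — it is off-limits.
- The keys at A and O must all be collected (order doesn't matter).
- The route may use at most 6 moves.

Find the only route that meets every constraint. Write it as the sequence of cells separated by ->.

B -> A -> F -> K -> O -> P -> Q

The budget equals the shortest possible length, so every move has to be on a shortest route through the required cells.
Route from B: left to A, 3× down (reaching O), 2× right (reaching Q) — 6 moves in all.
Check: all required cells visited; 6 ≤ 6 moves.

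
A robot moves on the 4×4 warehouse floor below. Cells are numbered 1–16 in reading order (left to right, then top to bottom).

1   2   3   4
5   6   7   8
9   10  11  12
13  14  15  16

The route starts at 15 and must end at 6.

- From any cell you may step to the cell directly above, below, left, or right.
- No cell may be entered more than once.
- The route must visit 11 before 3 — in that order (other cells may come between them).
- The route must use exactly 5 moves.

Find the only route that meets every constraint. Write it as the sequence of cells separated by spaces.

The waypoints must appear in the order 11, 3, with no cell reused.
Route from 15: up 3 to 3, left 1 to 2, down 1 to 6 — 5 moves in all.
Check: order respected (11 at step 1, 3 at step 3); 5 moves as required.

15 11 7 3 2 6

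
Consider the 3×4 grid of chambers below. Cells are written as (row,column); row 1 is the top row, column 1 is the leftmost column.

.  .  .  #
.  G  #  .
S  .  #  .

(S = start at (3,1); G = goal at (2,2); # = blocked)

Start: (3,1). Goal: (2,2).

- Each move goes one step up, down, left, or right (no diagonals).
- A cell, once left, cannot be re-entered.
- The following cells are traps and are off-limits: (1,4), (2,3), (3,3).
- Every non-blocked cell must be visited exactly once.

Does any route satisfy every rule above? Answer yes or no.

Cell (1,3) has only one open neighbour but is neither the start nor the goal, so a Hamiltonian route would have to both enter and leave it through the same neighbour — impossible without revisiting.

no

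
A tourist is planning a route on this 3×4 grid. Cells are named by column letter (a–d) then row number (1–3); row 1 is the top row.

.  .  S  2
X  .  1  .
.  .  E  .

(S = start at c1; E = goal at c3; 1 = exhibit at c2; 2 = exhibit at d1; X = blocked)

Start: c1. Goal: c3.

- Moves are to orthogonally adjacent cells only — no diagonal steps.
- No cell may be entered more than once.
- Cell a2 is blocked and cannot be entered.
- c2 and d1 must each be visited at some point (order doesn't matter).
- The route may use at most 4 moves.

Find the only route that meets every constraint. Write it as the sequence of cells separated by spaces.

c1 d1 d2 c2 c3

The budget equals the shortest possible length, so every move has to be on a shortest route through the required cells.
Route from c1: right 1 to d1, down 1 to d2, left 1 to c2, down 1 to c3 — 4 moves in all.
Check: all required cells visited; 4 ≤ 4 moves.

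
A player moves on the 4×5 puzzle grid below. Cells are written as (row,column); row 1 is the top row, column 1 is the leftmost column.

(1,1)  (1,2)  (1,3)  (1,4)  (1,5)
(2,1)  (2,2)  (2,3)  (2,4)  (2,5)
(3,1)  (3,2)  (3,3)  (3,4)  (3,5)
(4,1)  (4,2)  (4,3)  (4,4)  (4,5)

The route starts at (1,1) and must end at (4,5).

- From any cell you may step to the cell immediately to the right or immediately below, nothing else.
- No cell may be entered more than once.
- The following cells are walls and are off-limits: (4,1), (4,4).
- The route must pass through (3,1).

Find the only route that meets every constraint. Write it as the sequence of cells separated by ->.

Moves only go right or down, so the column and row indices never decrease.
Route from (1,1): 2× down (reaching (3,1)), 4× right (reaching (3,5)), down to (4,5) — 7 moves in all.
Check: all required cells visited.

(1,1) -> (2,1) -> (3,1) -> (3,2) -> (3,3) -> (3,4) -> (3,5) -> (4,5)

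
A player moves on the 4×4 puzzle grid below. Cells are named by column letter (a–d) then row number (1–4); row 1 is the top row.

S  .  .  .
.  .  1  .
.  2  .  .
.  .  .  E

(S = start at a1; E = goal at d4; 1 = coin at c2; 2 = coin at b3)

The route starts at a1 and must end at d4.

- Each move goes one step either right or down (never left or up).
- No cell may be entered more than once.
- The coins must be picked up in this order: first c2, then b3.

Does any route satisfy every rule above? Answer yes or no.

b3 lies to the left of c2, so going from c2 to b3 would need a leftward move — but moves only go right/down, so c2 cannot be visited before b3.

no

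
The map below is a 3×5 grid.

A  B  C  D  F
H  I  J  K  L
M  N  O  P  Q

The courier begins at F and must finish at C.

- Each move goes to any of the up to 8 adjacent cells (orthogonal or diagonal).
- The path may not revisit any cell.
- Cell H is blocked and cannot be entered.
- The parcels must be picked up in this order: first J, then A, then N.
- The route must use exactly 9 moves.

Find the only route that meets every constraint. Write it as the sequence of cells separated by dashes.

F - D - J - B - A - I - N - O - K - C

The waypoints must appear in the order J, A, N, with no cell reused.
Route from F: left to D, down-left to J, up-left to B, left to A, down-right to I, down to N, right to O, up-right to K, up-left to C — 9 moves in all.
Check: order respected (J at step 2, A at step 4, N at step 6); 9 moves as required.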